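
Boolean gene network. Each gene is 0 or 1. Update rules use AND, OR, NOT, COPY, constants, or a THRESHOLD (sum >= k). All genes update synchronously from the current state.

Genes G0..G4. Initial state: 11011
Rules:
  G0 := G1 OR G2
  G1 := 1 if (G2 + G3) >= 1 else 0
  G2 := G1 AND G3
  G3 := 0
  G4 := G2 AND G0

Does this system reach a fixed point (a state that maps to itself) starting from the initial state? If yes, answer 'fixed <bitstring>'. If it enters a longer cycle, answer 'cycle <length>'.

Answer: fixed 00000

Derivation:
Step 0: 11011
Step 1: G0=G1|G2=1|0=1 G1=(0+1>=1)=1 G2=G1&G3=1&1=1 G3=0(const) G4=G2&G0=0&1=0 -> 11100
Step 2: G0=G1|G2=1|1=1 G1=(1+0>=1)=1 G2=G1&G3=1&0=0 G3=0(const) G4=G2&G0=1&1=1 -> 11001
Step 3: G0=G1|G2=1|0=1 G1=(0+0>=1)=0 G2=G1&G3=1&0=0 G3=0(const) G4=G2&G0=0&1=0 -> 10000
Step 4: G0=G1|G2=0|0=0 G1=(0+0>=1)=0 G2=G1&G3=0&0=0 G3=0(const) G4=G2&G0=0&1=0 -> 00000
Step 5: G0=G1|G2=0|0=0 G1=(0+0>=1)=0 G2=G1&G3=0&0=0 G3=0(const) G4=G2&G0=0&0=0 -> 00000
Fixed point reached at step 4: 00000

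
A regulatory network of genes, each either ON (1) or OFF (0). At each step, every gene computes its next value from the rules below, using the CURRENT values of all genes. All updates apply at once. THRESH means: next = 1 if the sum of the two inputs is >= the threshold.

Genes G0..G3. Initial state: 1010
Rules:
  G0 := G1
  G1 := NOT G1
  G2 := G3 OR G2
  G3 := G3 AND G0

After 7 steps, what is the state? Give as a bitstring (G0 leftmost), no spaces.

Step 1: G0=G1=0 G1=NOT G1=NOT 0=1 G2=G3|G2=0|1=1 G3=G3&G0=0&1=0 -> 0110
Step 2: G0=G1=1 G1=NOT G1=NOT 1=0 G2=G3|G2=0|1=1 G3=G3&G0=0&0=0 -> 1010
Step 3: G0=G1=0 G1=NOT G1=NOT 0=1 G2=G3|G2=0|1=1 G3=G3&G0=0&1=0 -> 0110
Step 4: G0=G1=1 G1=NOT G1=NOT 1=0 G2=G3|G2=0|1=1 G3=G3&G0=0&0=0 -> 1010
Step 5: G0=G1=0 G1=NOT G1=NOT 0=1 G2=G3|G2=0|1=1 G3=G3&G0=0&1=0 -> 0110
Step 6: G0=G1=1 G1=NOT G1=NOT 1=0 G2=G3|G2=0|1=1 G3=G3&G0=0&0=0 -> 1010
Step 7: G0=G1=0 G1=NOT G1=NOT 0=1 G2=G3|G2=0|1=1 G3=G3&G0=0&1=0 -> 0110

0110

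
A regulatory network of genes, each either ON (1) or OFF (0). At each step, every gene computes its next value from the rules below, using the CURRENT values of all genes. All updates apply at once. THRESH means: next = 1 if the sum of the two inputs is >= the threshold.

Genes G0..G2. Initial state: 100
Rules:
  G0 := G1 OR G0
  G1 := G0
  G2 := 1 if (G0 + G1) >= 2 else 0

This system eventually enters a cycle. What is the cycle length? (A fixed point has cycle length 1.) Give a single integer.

Answer: 1

Derivation:
Step 0: 100
Step 1: G0=G1|G0=0|1=1 G1=G0=1 G2=(1+0>=2)=0 -> 110
Step 2: G0=G1|G0=1|1=1 G1=G0=1 G2=(1+1>=2)=1 -> 111
Step 3: G0=G1|G0=1|1=1 G1=G0=1 G2=(1+1>=2)=1 -> 111
State from step 3 equals state from step 2 -> cycle length 1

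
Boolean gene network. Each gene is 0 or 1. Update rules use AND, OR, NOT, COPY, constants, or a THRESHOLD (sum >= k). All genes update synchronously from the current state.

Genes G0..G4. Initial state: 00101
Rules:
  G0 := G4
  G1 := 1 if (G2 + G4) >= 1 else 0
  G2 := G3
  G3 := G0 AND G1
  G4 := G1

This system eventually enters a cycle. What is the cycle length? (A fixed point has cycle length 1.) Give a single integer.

Step 0: 00101
Step 1: G0=G4=1 G1=(1+1>=1)=1 G2=G3=0 G3=G0&G1=0&0=0 G4=G1=0 -> 11000
Step 2: G0=G4=0 G1=(0+0>=1)=0 G2=G3=0 G3=G0&G1=1&1=1 G4=G1=1 -> 00011
Step 3: G0=G4=1 G1=(0+1>=1)=1 G2=G3=1 G3=G0&G1=0&0=0 G4=G1=0 -> 11100
Step 4: G0=G4=0 G1=(1+0>=1)=1 G2=G3=0 G3=G0&G1=1&1=1 G4=G1=1 -> 01011
Step 5: G0=G4=1 G1=(0+1>=1)=1 G2=G3=1 G3=G0&G1=0&1=0 G4=G1=1 -> 11101
Step 6: G0=G4=1 G1=(1+1>=1)=1 G2=G3=0 G3=G0&G1=1&1=1 G4=G1=1 -> 11011
Step 7: G0=G4=1 G1=(0+1>=1)=1 G2=G3=1 G3=G0&G1=1&1=1 G4=G1=1 -> 11111
Step 8: G0=G4=1 G1=(1+1>=1)=1 G2=G3=1 G3=G0&G1=1&1=1 G4=G1=1 -> 11111
State from step 8 equals state from step 7 -> cycle length 1

Answer: 1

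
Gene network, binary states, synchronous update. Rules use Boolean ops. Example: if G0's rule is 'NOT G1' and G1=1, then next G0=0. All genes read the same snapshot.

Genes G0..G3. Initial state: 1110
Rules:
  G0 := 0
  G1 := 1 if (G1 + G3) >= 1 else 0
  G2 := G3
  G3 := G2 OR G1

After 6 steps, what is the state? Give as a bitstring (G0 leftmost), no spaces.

Step 1: G0=0(const) G1=(1+0>=1)=1 G2=G3=0 G3=G2|G1=1|1=1 -> 0101
Step 2: G0=0(const) G1=(1+1>=1)=1 G2=G3=1 G3=G2|G1=0|1=1 -> 0111
Step 3: G0=0(const) G1=(1+1>=1)=1 G2=G3=1 G3=G2|G1=1|1=1 -> 0111
Step 4: G0=0(const) G1=(1+1>=1)=1 G2=G3=1 G3=G2|G1=1|1=1 -> 0111
Step 5: G0=0(const) G1=(1+1>=1)=1 G2=G3=1 G3=G2|G1=1|1=1 -> 0111
Step 6: G0=0(const) G1=(1+1>=1)=1 G2=G3=1 G3=G2|G1=1|1=1 -> 0111

0111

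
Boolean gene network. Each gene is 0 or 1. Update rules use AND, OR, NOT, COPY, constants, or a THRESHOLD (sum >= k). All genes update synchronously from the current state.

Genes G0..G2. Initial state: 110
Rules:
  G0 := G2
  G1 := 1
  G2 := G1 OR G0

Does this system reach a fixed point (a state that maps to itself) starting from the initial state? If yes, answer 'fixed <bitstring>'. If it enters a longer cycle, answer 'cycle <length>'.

Answer: fixed 111

Derivation:
Step 0: 110
Step 1: G0=G2=0 G1=1(const) G2=G1|G0=1|1=1 -> 011
Step 2: G0=G2=1 G1=1(const) G2=G1|G0=1|0=1 -> 111
Step 3: G0=G2=1 G1=1(const) G2=G1|G0=1|1=1 -> 111
Fixed point reached at step 2: 111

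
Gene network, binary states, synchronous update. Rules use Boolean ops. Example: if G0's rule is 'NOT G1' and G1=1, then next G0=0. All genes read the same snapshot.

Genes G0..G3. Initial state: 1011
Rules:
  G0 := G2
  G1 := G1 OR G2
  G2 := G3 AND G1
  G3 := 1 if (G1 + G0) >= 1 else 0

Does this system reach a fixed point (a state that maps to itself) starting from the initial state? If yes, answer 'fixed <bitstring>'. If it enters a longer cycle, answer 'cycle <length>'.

Answer: fixed 1111

Derivation:
Step 0: 1011
Step 1: G0=G2=1 G1=G1|G2=0|1=1 G2=G3&G1=1&0=0 G3=(0+1>=1)=1 -> 1101
Step 2: G0=G2=0 G1=G1|G2=1|0=1 G2=G3&G1=1&1=1 G3=(1+1>=1)=1 -> 0111
Step 3: G0=G2=1 G1=G1|G2=1|1=1 G2=G3&G1=1&1=1 G3=(1+0>=1)=1 -> 1111
Step 4: G0=G2=1 G1=G1|G2=1|1=1 G2=G3&G1=1&1=1 G3=(1+1>=1)=1 -> 1111
Fixed point reached at step 3: 1111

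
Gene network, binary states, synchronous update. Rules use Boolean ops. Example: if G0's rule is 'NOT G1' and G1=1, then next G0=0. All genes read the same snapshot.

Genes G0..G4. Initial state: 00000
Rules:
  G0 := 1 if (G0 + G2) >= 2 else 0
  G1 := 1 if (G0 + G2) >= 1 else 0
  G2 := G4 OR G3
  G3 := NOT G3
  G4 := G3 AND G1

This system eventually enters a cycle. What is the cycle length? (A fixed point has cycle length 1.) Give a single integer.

Step 0: 00000
Step 1: G0=(0+0>=2)=0 G1=(0+0>=1)=0 G2=G4|G3=0|0=0 G3=NOT G3=NOT 0=1 G4=G3&G1=0&0=0 -> 00010
Step 2: G0=(0+0>=2)=0 G1=(0+0>=1)=0 G2=G4|G3=0|1=1 G3=NOT G3=NOT 1=0 G4=G3&G1=1&0=0 -> 00100
Step 3: G0=(0+1>=2)=0 G1=(0+1>=1)=1 G2=G4|G3=0|0=0 G3=NOT G3=NOT 0=1 G4=G3&G1=0&0=0 -> 01010
Step 4: G0=(0+0>=2)=0 G1=(0+0>=1)=0 G2=G4|G3=0|1=1 G3=NOT G3=NOT 1=0 G4=G3&G1=1&1=1 -> 00101
Step 5: G0=(0+1>=2)=0 G1=(0+1>=1)=1 G2=G4|G3=1|0=1 G3=NOT G3=NOT 0=1 G4=G3&G1=0&0=0 -> 01110
Step 6: G0=(0+1>=2)=0 G1=(0+1>=1)=1 G2=G4|G3=0|1=1 G3=NOT G3=NOT 1=0 G4=G3&G1=1&1=1 -> 01101
Step 7: G0=(0+1>=2)=0 G1=(0+1>=1)=1 G2=G4|G3=1|0=1 G3=NOT G3=NOT 0=1 G4=G3&G1=0&1=0 -> 01110
State from step 7 equals state from step 5 -> cycle length 2

Answer: 2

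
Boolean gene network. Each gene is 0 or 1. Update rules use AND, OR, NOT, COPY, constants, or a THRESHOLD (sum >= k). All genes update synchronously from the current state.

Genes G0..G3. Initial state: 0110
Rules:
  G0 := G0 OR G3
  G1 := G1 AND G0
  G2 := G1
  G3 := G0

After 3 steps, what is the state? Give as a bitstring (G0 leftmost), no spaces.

Step 1: G0=G0|G3=0|0=0 G1=G1&G0=1&0=0 G2=G1=1 G3=G0=0 -> 0010
Step 2: G0=G0|G3=0|0=0 G1=G1&G0=0&0=0 G2=G1=0 G3=G0=0 -> 0000
Step 3: G0=G0|G3=0|0=0 G1=G1&G0=0&0=0 G2=G1=0 G3=G0=0 -> 0000

0000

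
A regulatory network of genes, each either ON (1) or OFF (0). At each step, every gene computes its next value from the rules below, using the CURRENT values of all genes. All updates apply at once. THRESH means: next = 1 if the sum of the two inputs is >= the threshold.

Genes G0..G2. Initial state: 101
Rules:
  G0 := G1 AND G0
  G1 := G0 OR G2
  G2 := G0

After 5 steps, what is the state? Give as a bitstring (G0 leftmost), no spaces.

Step 1: G0=G1&G0=0&1=0 G1=G0|G2=1|1=1 G2=G0=1 -> 011
Step 2: G0=G1&G0=1&0=0 G1=G0|G2=0|1=1 G2=G0=0 -> 010
Step 3: G0=G1&G0=1&0=0 G1=G0|G2=0|0=0 G2=G0=0 -> 000
Step 4: G0=G1&G0=0&0=0 G1=G0|G2=0|0=0 G2=G0=0 -> 000
Step 5: G0=G1&G0=0&0=0 G1=G0|G2=0|0=0 G2=G0=0 -> 000

000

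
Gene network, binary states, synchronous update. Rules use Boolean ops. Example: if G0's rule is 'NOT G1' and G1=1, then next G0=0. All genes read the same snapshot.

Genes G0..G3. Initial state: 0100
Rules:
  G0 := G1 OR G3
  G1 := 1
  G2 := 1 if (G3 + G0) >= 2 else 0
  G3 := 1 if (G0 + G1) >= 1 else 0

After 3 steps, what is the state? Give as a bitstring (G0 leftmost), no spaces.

Step 1: G0=G1|G3=1|0=1 G1=1(const) G2=(0+0>=2)=0 G3=(0+1>=1)=1 -> 1101
Step 2: G0=G1|G3=1|1=1 G1=1(const) G2=(1+1>=2)=1 G3=(1+1>=1)=1 -> 1111
Step 3: G0=G1|G3=1|1=1 G1=1(const) G2=(1+1>=2)=1 G3=(1+1>=1)=1 -> 1111

1111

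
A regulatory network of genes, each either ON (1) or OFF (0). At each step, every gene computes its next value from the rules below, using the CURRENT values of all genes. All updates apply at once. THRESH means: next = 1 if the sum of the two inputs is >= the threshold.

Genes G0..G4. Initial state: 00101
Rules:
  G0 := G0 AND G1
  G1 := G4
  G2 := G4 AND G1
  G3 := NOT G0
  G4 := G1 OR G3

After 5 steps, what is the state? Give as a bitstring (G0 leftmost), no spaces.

Step 1: G0=G0&G1=0&0=0 G1=G4=1 G2=G4&G1=1&0=0 G3=NOT G0=NOT 0=1 G4=G1|G3=0|0=0 -> 01010
Step 2: G0=G0&G1=0&1=0 G1=G4=0 G2=G4&G1=0&1=0 G3=NOT G0=NOT 0=1 G4=G1|G3=1|1=1 -> 00011
Step 3: G0=G0&G1=0&0=0 G1=G4=1 G2=G4&G1=1&0=0 G3=NOT G0=NOT 0=1 G4=G1|G3=0|1=1 -> 01011
Step 4: G0=G0&G1=0&1=0 G1=G4=1 G2=G4&G1=1&1=1 G3=NOT G0=NOT 0=1 G4=G1|G3=1|1=1 -> 01111
Step 5: G0=G0&G1=0&1=0 G1=G4=1 G2=G4&G1=1&1=1 G3=NOT G0=NOT 0=1 G4=G1|G3=1|1=1 -> 01111

01111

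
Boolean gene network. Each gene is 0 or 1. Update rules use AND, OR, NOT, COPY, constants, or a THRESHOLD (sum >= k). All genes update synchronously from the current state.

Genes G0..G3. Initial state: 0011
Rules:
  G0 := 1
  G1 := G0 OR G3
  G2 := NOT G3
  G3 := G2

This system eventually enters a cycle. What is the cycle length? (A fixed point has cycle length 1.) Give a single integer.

Step 0: 0011
Step 1: G0=1(const) G1=G0|G3=0|1=1 G2=NOT G3=NOT 1=0 G3=G2=1 -> 1101
Step 2: G0=1(const) G1=G0|G3=1|1=1 G2=NOT G3=NOT 1=0 G3=G2=0 -> 1100
Step 3: G0=1(const) G1=G0|G3=1|0=1 G2=NOT G3=NOT 0=1 G3=G2=0 -> 1110
Step 4: G0=1(const) G1=G0|G3=1|0=1 G2=NOT G3=NOT 0=1 G3=G2=1 -> 1111
Step 5: G0=1(const) G1=G0|G3=1|1=1 G2=NOT G3=NOT 1=0 G3=G2=1 -> 1101
State from step 5 equals state from step 1 -> cycle length 4

Answer: 4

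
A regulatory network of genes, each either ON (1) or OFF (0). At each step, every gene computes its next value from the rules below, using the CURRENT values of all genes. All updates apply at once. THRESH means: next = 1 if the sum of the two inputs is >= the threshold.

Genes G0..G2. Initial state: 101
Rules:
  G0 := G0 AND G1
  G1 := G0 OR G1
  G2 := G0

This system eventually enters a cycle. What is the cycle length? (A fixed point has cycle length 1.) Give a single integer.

Answer: 1

Derivation:
Step 0: 101
Step 1: G0=G0&G1=1&0=0 G1=G0|G1=1|0=1 G2=G0=1 -> 011
Step 2: G0=G0&G1=0&1=0 G1=G0|G1=0|1=1 G2=G0=0 -> 010
Step 3: G0=G0&G1=0&1=0 G1=G0|G1=0|1=1 G2=G0=0 -> 010
State from step 3 equals state from step 2 -> cycle length 1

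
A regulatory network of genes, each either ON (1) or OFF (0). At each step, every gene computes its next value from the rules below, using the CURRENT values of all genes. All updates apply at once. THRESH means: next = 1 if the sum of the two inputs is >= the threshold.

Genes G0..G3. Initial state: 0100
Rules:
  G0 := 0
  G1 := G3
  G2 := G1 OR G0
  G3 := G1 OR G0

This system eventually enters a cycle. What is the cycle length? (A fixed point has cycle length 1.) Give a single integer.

Answer: 2

Derivation:
Step 0: 0100
Step 1: G0=0(const) G1=G3=0 G2=G1|G0=1|0=1 G3=G1|G0=1|0=1 -> 0011
Step 2: G0=0(const) G1=G3=1 G2=G1|G0=0|0=0 G3=G1|G0=0|0=0 -> 0100
State from step 2 equals state from step 0 -> cycle length 2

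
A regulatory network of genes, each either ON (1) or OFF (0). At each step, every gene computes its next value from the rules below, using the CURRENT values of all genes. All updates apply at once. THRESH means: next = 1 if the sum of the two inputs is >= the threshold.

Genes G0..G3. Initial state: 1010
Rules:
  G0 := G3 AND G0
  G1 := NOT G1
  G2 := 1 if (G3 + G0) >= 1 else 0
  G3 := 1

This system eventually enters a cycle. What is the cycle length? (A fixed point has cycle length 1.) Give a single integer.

Answer: 2

Derivation:
Step 0: 1010
Step 1: G0=G3&G0=0&1=0 G1=NOT G1=NOT 0=1 G2=(0+1>=1)=1 G3=1(const) -> 0111
Step 2: G0=G3&G0=1&0=0 G1=NOT G1=NOT 1=0 G2=(1+0>=1)=1 G3=1(const) -> 0011
Step 3: G0=G3&G0=1&0=0 G1=NOT G1=NOT 0=1 G2=(1+0>=1)=1 G3=1(const) -> 0111
State from step 3 equals state from step 1 -> cycle length 2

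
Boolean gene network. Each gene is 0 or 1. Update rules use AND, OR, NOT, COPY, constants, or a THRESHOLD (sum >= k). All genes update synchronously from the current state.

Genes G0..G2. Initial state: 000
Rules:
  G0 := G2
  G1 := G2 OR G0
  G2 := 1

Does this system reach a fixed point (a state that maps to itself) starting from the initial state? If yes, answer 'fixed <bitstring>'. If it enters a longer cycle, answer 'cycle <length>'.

Answer: fixed 111

Derivation:
Step 0: 000
Step 1: G0=G2=0 G1=G2|G0=0|0=0 G2=1(const) -> 001
Step 2: G0=G2=1 G1=G2|G0=1|0=1 G2=1(const) -> 111
Step 3: G0=G2=1 G1=G2|G0=1|1=1 G2=1(const) -> 111
Fixed point reached at step 2: 111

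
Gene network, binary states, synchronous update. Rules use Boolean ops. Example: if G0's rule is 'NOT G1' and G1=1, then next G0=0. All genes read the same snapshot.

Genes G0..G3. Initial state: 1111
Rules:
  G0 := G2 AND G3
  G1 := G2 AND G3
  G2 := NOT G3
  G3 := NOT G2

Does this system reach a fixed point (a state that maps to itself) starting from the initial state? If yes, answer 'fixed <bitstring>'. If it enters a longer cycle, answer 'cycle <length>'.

Step 0: 1111
Step 1: G0=G2&G3=1&1=1 G1=G2&G3=1&1=1 G2=NOT G3=NOT 1=0 G3=NOT G2=NOT 1=0 -> 1100
Step 2: G0=G2&G3=0&0=0 G1=G2&G3=0&0=0 G2=NOT G3=NOT 0=1 G3=NOT G2=NOT 0=1 -> 0011
Step 3: G0=G2&G3=1&1=1 G1=G2&G3=1&1=1 G2=NOT G3=NOT 1=0 G3=NOT G2=NOT 1=0 -> 1100
Cycle of length 2 starting at step 1 -> no fixed point

Answer: cycle 2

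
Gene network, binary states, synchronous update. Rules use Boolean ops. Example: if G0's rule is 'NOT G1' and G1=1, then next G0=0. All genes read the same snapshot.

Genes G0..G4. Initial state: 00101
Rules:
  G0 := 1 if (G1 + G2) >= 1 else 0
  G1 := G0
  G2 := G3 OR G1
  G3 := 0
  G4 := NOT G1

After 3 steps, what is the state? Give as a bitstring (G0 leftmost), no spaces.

Step 1: G0=(0+1>=1)=1 G1=G0=0 G2=G3|G1=0|0=0 G3=0(const) G4=NOT G1=NOT 0=1 -> 10001
Step 2: G0=(0+0>=1)=0 G1=G0=1 G2=G3|G1=0|0=0 G3=0(const) G4=NOT G1=NOT 0=1 -> 01001
Step 3: G0=(1+0>=1)=1 G1=G0=0 G2=G3|G1=0|1=1 G3=0(const) G4=NOT G1=NOT 1=0 -> 10100

10100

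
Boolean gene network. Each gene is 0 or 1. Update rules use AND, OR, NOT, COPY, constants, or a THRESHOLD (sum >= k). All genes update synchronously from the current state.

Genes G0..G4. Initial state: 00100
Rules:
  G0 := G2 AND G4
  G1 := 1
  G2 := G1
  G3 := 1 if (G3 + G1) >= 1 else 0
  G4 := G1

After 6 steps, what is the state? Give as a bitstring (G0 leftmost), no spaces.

Step 1: G0=G2&G4=1&0=0 G1=1(const) G2=G1=0 G3=(0+0>=1)=0 G4=G1=0 -> 01000
Step 2: G0=G2&G4=0&0=0 G1=1(const) G2=G1=1 G3=(0+1>=1)=1 G4=G1=1 -> 01111
Step 3: G0=G2&G4=1&1=1 G1=1(const) G2=G1=1 G3=(1+1>=1)=1 G4=G1=1 -> 11111
Step 4: G0=G2&G4=1&1=1 G1=1(const) G2=G1=1 G3=(1+1>=1)=1 G4=G1=1 -> 11111
Step 5: G0=G2&G4=1&1=1 G1=1(const) G2=G1=1 G3=(1+1>=1)=1 G4=G1=1 -> 11111
Step 6: G0=G2&G4=1&1=1 G1=1(const) G2=G1=1 G3=(1+1>=1)=1 G4=G1=1 -> 11111

11111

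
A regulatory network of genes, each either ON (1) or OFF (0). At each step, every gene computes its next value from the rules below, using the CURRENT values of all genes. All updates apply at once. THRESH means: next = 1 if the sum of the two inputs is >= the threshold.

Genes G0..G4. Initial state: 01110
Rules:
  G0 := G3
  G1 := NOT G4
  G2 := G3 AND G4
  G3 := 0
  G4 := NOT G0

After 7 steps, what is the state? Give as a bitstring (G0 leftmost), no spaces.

Step 1: G0=G3=1 G1=NOT G4=NOT 0=1 G2=G3&G4=1&0=0 G3=0(const) G4=NOT G0=NOT 0=1 -> 11001
Step 2: G0=G3=0 G1=NOT G4=NOT 1=0 G2=G3&G4=0&1=0 G3=0(const) G4=NOT G0=NOT 1=0 -> 00000
Step 3: G0=G3=0 G1=NOT G4=NOT 0=1 G2=G3&G4=0&0=0 G3=0(const) G4=NOT G0=NOT 0=1 -> 01001
Step 4: G0=G3=0 G1=NOT G4=NOT 1=0 G2=G3&G4=0&1=0 G3=0(const) G4=NOT G0=NOT 0=1 -> 00001
Step 5: G0=G3=0 G1=NOT G4=NOT 1=0 G2=G3&G4=0&1=0 G3=0(const) G4=NOT G0=NOT 0=1 -> 00001
Step 6: G0=G3=0 G1=NOT G4=NOT 1=0 G2=G3&G4=0&1=0 G3=0(const) G4=NOT G0=NOT 0=1 -> 00001
Step 7: G0=G3=0 G1=NOT G4=NOT 1=0 G2=G3&G4=0&1=0 G3=0(const) G4=NOT G0=NOT 0=1 -> 00001

00001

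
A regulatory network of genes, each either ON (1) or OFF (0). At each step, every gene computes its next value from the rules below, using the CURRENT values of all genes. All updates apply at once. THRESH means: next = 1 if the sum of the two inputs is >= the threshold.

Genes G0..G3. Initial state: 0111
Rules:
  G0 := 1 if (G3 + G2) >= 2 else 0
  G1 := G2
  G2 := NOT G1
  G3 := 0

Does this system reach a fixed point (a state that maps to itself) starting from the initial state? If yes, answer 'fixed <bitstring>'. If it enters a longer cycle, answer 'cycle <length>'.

Answer: cycle 4

Derivation:
Step 0: 0111
Step 1: G0=(1+1>=2)=1 G1=G2=1 G2=NOT G1=NOT 1=0 G3=0(const) -> 1100
Step 2: G0=(0+0>=2)=0 G1=G2=0 G2=NOT G1=NOT 1=0 G3=0(const) -> 0000
Step 3: G0=(0+0>=2)=0 G1=G2=0 G2=NOT G1=NOT 0=1 G3=0(const) -> 0010
Step 4: G0=(0+1>=2)=0 G1=G2=1 G2=NOT G1=NOT 0=1 G3=0(const) -> 0110
Step 5: G0=(0+1>=2)=0 G1=G2=1 G2=NOT G1=NOT 1=0 G3=0(const) -> 0100
Step 6: G0=(0+0>=2)=0 G1=G2=0 G2=NOT G1=NOT 1=0 G3=0(const) -> 0000
Cycle of length 4 starting at step 2 -> no fixed point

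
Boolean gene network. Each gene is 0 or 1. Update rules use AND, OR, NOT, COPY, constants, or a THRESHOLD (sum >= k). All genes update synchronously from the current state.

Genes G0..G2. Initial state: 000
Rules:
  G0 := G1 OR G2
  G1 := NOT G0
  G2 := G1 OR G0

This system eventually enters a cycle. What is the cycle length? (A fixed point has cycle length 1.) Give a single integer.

Answer: 1

Derivation:
Step 0: 000
Step 1: G0=G1|G2=0|0=0 G1=NOT G0=NOT 0=1 G2=G1|G0=0|0=0 -> 010
Step 2: G0=G1|G2=1|0=1 G1=NOT G0=NOT 0=1 G2=G1|G0=1|0=1 -> 111
Step 3: G0=G1|G2=1|1=1 G1=NOT G0=NOT 1=0 G2=G1|G0=1|1=1 -> 101
Step 4: G0=G1|G2=0|1=1 G1=NOT G0=NOT 1=0 G2=G1|G0=0|1=1 -> 101
State from step 4 equals state from step 3 -> cycle length 1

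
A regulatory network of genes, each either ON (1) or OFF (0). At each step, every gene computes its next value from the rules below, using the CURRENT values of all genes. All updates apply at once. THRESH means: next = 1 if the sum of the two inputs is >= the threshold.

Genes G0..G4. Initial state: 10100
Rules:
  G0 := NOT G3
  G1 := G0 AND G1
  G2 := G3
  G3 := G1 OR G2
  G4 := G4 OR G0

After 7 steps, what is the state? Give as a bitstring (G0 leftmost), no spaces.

Step 1: G0=NOT G3=NOT 0=1 G1=G0&G1=1&0=0 G2=G3=0 G3=G1|G2=0|1=1 G4=G4|G0=0|1=1 -> 10011
Step 2: G0=NOT G3=NOT 1=0 G1=G0&G1=1&0=0 G2=G3=1 G3=G1|G2=0|0=0 G4=G4|G0=1|1=1 -> 00101
Step 3: G0=NOT G3=NOT 0=1 G1=G0&G1=0&0=0 G2=G3=0 G3=G1|G2=0|1=1 G4=G4|G0=1|0=1 -> 10011
Step 4: G0=NOT G3=NOT 1=0 G1=G0&G1=1&0=0 G2=G3=1 G3=G1|G2=0|0=0 G4=G4|G0=1|1=1 -> 00101
Step 5: G0=NOT G3=NOT 0=1 G1=G0&G1=0&0=0 G2=G3=0 G3=G1|G2=0|1=1 G4=G4|G0=1|0=1 -> 10011
Step 6: G0=NOT G3=NOT 1=0 G1=G0&G1=1&0=0 G2=G3=1 G3=G1|G2=0|0=0 G4=G4|G0=1|1=1 -> 00101
Step 7: G0=NOT G3=NOT 0=1 G1=G0&G1=0&0=0 G2=G3=0 G3=G1|G2=0|1=1 G4=G4|G0=1|0=1 -> 10011

10011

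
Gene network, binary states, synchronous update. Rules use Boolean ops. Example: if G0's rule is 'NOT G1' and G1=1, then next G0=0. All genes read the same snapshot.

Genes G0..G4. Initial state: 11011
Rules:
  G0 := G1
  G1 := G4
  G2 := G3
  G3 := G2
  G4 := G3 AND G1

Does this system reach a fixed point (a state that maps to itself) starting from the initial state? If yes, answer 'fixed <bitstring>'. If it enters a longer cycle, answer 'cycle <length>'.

Answer: cycle 2

Derivation:
Step 0: 11011
Step 1: G0=G1=1 G1=G4=1 G2=G3=1 G3=G2=0 G4=G3&G1=1&1=1 -> 11101
Step 2: G0=G1=1 G1=G4=1 G2=G3=0 G3=G2=1 G4=G3&G1=0&1=0 -> 11010
Step 3: G0=G1=1 G1=G4=0 G2=G3=1 G3=G2=0 G4=G3&G1=1&1=1 -> 10101
Step 4: G0=G1=0 G1=G4=1 G2=G3=0 G3=G2=1 G4=G3&G1=0&0=0 -> 01010
Step 5: G0=G1=1 G1=G4=0 G2=G3=1 G3=G2=0 G4=G3&G1=1&1=1 -> 10101
Cycle of length 2 starting at step 3 -> no fixed point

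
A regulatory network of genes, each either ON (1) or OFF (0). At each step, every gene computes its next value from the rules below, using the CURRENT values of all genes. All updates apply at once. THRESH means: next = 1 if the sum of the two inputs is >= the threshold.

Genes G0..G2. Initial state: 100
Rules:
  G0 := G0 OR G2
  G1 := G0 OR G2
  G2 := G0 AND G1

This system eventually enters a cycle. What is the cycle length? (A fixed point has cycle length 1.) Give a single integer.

Step 0: 100
Step 1: G0=G0|G2=1|0=1 G1=G0|G2=1|0=1 G2=G0&G1=1&0=0 -> 110
Step 2: G0=G0|G2=1|0=1 G1=G0|G2=1|0=1 G2=G0&G1=1&1=1 -> 111
Step 3: G0=G0|G2=1|1=1 G1=G0|G2=1|1=1 G2=G0&G1=1&1=1 -> 111
State from step 3 equals state from step 2 -> cycle length 1

Answer: 1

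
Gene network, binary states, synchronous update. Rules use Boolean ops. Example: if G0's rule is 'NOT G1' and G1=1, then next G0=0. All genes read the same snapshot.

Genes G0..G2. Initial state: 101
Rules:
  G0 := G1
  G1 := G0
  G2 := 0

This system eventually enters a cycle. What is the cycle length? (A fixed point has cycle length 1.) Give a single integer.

Step 0: 101
Step 1: G0=G1=0 G1=G0=1 G2=0(const) -> 010
Step 2: G0=G1=1 G1=G0=0 G2=0(const) -> 100
Step 3: G0=G1=0 G1=G0=1 G2=0(const) -> 010
State from step 3 equals state from step 1 -> cycle length 2

Answer: 2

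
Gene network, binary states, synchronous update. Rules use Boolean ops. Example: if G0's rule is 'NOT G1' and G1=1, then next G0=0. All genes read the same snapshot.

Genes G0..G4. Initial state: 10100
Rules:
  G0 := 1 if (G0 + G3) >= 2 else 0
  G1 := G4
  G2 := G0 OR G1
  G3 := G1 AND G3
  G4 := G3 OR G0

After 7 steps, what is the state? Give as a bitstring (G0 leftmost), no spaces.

Step 1: G0=(1+0>=2)=0 G1=G4=0 G2=G0|G1=1|0=1 G3=G1&G3=0&0=0 G4=G3|G0=0|1=1 -> 00101
Step 2: G0=(0+0>=2)=0 G1=G4=1 G2=G0|G1=0|0=0 G3=G1&G3=0&0=0 G4=G3|G0=0|0=0 -> 01000
Step 3: G0=(0+0>=2)=0 G1=G4=0 G2=G0|G1=0|1=1 G3=G1&G3=1&0=0 G4=G3|G0=0|0=0 -> 00100
Step 4: G0=(0+0>=2)=0 G1=G4=0 G2=G0|G1=0|0=0 G3=G1&G3=0&0=0 G4=G3|G0=0|0=0 -> 00000
Step 5: G0=(0+0>=2)=0 G1=G4=0 G2=G0|G1=0|0=0 G3=G1&G3=0&0=0 G4=G3|G0=0|0=0 -> 00000
Step 6: G0=(0+0>=2)=0 G1=G4=0 G2=G0|G1=0|0=0 G3=G1&G3=0&0=0 G4=G3|G0=0|0=0 -> 00000
Step 7: G0=(0+0>=2)=0 G1=G4=0 G2=G0|G1=0|0=0 G3=G1&G3=0&0=0 G4=G3|G0=0|0=0 -> 00000

00000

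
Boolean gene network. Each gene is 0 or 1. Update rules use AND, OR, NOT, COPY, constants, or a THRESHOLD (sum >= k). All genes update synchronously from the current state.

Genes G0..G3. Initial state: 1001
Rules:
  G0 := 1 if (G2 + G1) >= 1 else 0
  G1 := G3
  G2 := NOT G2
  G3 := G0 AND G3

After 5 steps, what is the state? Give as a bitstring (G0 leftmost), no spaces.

Step 1: G0=(0+0>=1)=0 G1=G3=1 G2=NOT G2=NOT 0=1 G3=G0&G3=1&1=1 -> 0111
Step 2: G0=(1+1>=1)=1 G1=G3=1 G2=NOT G2=NOT 1=0 G3=G0&G3=0&1=0 -> 1100
Step 3: G0=(0+1>=1)=1 G1=G3=0 G2=NOT G2=NOT 0=1 G3=G0&G3=1&0=0 -> 1010
Step 4: G0=(1+0>=1)=1 G1=G3=0 G2=NOT G2=NOT 1=0 G3=G0&G3=1&0=0 -> 1000
Step 5: G0=(0+0>=1)=0 G1=G3=0 G2=NOT G2=NOT 0=1 G3=G0&G3=1&0=0 -> 0010

0010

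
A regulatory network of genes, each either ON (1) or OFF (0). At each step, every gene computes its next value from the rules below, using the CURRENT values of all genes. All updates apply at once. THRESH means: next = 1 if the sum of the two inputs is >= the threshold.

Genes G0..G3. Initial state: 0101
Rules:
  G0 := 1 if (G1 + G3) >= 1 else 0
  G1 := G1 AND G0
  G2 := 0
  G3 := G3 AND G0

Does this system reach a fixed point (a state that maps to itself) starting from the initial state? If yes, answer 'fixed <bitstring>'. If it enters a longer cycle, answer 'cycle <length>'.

Step 0: 0101
Step 1: G0=(1+1>=1)=1 G1=G1&G0=1&0=0 G2=0(const) G3=G3&G0=1&0=0 -> 1000
Step 2: G0=(0+0>=1)=0 G1=G1&G0=0&1=0 G2=0(const) G3=G3&G0=0&1=0 -> 0000
Step 3: G0=(0+0>=1)=0 G1=G1&G0=0&0=0 G2=0(const) G3=G3&G0=0&0=0 -> 0000
Fixed point reached at step 2: 0000

Answer: fixed 0000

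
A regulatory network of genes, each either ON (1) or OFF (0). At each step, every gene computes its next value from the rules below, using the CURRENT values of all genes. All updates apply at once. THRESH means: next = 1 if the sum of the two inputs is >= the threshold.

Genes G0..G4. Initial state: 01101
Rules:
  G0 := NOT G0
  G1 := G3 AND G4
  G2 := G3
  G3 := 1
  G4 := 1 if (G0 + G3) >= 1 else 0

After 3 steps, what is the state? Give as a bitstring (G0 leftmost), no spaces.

Step 1: G0=NOT G0=NOT 0=1 G1=G3&G4=0&1=0 G2=G3=0 G3=1(const) G4=(0+0>=1)=0 -> 10010
Step 2: G0=NOT G0=NOT 1=0 G1=G3&G4=1&0=0 G2=G3=1 G3=1(const) G4=(1+1>=1)=1 -> 00111
Step 3: G0=NOT G0=NOT 0=1 G1=G3&G4=1&1=1 G2=G3=1 G3=1(const) G4=(0+1>=1)=1 -> 11111

11111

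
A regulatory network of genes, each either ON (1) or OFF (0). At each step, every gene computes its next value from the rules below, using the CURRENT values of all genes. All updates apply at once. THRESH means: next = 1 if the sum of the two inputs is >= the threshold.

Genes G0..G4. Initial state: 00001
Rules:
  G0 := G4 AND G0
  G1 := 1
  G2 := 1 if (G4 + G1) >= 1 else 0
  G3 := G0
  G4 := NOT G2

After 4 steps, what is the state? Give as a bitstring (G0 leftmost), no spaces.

Step 1: G0=G4&G0=1&0=0 G1=1(const) G2=(1+0>=1)=1 G3=G0=0 G4=NOT G2=NOT 0=1 -> 01101
Step 2: G0=G4&G0=1&0=0 G1=1(const) G2=(1+1>=1)=1 G3=G0=0 G4=NOT G2=NOT 1=0 -> 01100
Step 3: G0=G4&G0=0&0=0 G1=1(const) G2=(0+1>=1)=1 G3=G0=0 G4=NOT G2=NOT 1=0 -> 01100
Step 4: G0=G4&G0=0&0=0 G1=1(const) G2=(0+1>=1)=1 G3=G0=0 G4=NOT G2=NOT 1=0 -> 01100

01100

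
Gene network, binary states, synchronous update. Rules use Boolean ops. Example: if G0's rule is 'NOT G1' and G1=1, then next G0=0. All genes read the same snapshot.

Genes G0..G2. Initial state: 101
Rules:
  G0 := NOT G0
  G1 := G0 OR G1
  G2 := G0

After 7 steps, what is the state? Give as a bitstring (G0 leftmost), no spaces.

Step 1: G0=NOT G0=NOT 1=0 G1=G0|G1=1|0=1 G2=G0=1 -> 011
Step 2: G0=NOT G0=NOT 0=1 G1=G0|G1=0|1=1 G2=G0=0 -> 110
Step 3: G0=NOT G0=NOT 1=0 G1=G0|G1=1|1=1 G2=G0=1 -> 011
Step 4: G0=NOT G0=NOT 0=1 G1=G0|G1=0|1=1 G2=G0=0 -> 110
Step 5: G0=NOT G0=NOT 1=0 G1=G0|G1=1|1=1 G2=G0=1 -> 011
Step 6: G0=NOT G0=NOT 0=1 G1=G0|G1=0|1=1 G2=G0=0 -> 110
Step 7: G0=NOT G0=NOT 1=0 G1=G0|G1=1|1=1 G2=G0=1 -> 011

011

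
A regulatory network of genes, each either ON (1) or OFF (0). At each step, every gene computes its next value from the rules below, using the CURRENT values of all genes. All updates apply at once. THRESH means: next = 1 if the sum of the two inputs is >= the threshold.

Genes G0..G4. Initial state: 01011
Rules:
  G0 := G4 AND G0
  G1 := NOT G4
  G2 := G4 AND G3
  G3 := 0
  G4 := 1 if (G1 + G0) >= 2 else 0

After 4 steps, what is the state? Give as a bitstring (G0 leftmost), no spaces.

Step 1: G0=G4&G0=1&0=0 G1=NOT G4=NOT 1=0 G2=G4&G3=1&1=1 G3=0(const) G4=(1+0>=2)=0 -> 00100
Step 2: G0=G4&G0=0&0=0 G1=NOT G4=NOT 0=1 G2=G4&G3=0&0=0 G3=0(const) G4=(0+0>=2)=0 -> 01000
Step 3: G0=G4&G0=0&0=0 G1=NOT G4=NOT 0=1 G2=G4&G3=0&0=0 G3=0(const) G4=(1+0>=2)=0 -> 01000
Step 4: G0=G4&G0=0&0=0 G1=NOT G4=NOT 0=1 G2=G4&G3=0&0=0 G3=0(const) G4=(1+0>=2)=0 -> 01000

01000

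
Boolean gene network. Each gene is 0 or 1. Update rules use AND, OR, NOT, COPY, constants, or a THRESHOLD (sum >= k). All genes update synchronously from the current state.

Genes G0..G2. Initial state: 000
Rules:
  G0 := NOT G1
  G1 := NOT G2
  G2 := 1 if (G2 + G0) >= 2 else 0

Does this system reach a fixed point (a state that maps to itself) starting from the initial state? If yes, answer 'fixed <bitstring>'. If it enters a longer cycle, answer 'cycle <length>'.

Answer: fixed 010

Derivation:
Step 0: 000
Step 1: G0=NOT G1=NOT 0=1 G1=NOT G2=NOT 0=1 G2=(0+0>=2)=0 -> 110
Step 2: G0=NOT G1=NOT 1=0 G1=NOT G2=NOT 0=1 G2=(0+1>=2)=0 -> 010
Step 3: G0=NOT G1=NOT 1=0 G1=NOT G2=NOT 0=1 G2=(0+0>=2)=0 -> 010
Fixed point reached at step 2: 010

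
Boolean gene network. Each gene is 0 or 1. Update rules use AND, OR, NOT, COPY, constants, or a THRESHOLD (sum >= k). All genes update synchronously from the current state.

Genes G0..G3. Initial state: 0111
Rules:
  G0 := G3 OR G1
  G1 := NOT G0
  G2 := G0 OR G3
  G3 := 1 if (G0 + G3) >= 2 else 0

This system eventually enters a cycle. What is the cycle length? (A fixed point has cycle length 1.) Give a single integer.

Step 0: 0111
Step 1: G0=G3|G1=1|1=1 G1=NOT G0=NOT 0=1 G2=G0|G3=0|1=1 G3=(0+1>=2)=0 -> 1110
Step 2: G0=G3|G1=0|1=1 G1=NOT G0=NOT 1=0 G2=G0|G3=1|0=1 G3=(1+0>=2)=0 -> 1010
Step 3: G0=G3|G1=0|0=0 G1=NOT G0=NOT 1=0 G2=G0|G3=1|0=1 G3=(1+0>=2)=0 -> 0010
Step 4: G0=G3|G1=0|0=0 G1=NOT G0=NOT 0=1 G2=G0|G3=0|0=0 G3=(0+0>=2)=0 -> 0100
Step 5: G0=G3|G1=0|1=1 G1=NOT G0=NOT 0=1 G2=G0|G3=0|0=0 G3=(0+0>=2)=0 -> 1100
Step 6: G0=G3|G1=0|1=1 G1=NOT G0=NOT 1=0 G2=G0|G3=1|0=1 G3=(1+0>=2)=0 -> 1010
State from step 6 equals state from step 2 -> cycle length 4

Answer: 4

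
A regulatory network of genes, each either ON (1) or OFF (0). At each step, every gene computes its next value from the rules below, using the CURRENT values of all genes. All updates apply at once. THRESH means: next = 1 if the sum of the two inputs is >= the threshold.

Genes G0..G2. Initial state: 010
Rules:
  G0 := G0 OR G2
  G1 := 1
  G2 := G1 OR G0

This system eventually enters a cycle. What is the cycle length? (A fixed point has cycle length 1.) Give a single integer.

Answer: 1

Derivation:
Step 0: 010
Step 1: G0=G0|G2=0|0=0 G1=1(const) G2=G1|G0=1|0=1 -> 011
Step 2: G0=G0|G2=0|1=1 G1=1(const) G2=G1|G0=1|0=1 -> 111
Step 3: G0=G0|G2=1|1=1 G1=1(const) G2=G1|G0=1|1=1 -> 111
State from step 3 equals state from step 2 -> cycle length 1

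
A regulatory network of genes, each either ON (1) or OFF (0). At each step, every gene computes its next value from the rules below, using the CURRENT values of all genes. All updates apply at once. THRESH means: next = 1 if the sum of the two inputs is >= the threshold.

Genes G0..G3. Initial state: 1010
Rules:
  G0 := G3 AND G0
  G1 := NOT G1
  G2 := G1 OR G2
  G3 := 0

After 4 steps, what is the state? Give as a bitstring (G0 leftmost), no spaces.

Step 1: G0=G3&G0=0&1=0 G1=NOT G1=NOT 0=1 G2=G1|G2=0|1=1 G3=0(const) -> 0110
Step 2: G0=G3&G0=0&0=0 G1=NOT G1=NOT 1=0 G2=G1|G2=1|1=1 G3=0(const) -> 0010
Step 3: G0=G3&G0=0&0=0 G1=NOT G1=NOT 0=1 G2=G1|G2=0|1=1 G3=0(const) -> 0110
Step 4: G0=G3&G0=0&0=0 G1=NOT G1=NOT 1=0 G2=G1|G2=1|1=1 G3=0(const) -> 0010

0010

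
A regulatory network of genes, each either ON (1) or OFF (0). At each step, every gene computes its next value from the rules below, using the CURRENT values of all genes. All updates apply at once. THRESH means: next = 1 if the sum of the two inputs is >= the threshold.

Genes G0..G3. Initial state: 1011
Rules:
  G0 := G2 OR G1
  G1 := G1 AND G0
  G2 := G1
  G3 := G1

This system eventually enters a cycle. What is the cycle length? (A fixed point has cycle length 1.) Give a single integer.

Step 0: 1011
Step 1: G0=G2|G1=1|0=1 G1=G1&G0=0&1=0 G2=G1=0 G3=G1=0 -> 1000
Step 2: G0=G2|G1=0|0=0 G1=G1&G0=0&1=0 G2=G1=0 G3=G1=0 -> 0000
Step 3: G0=G2|G1=0|0=0 G1=G1&G0=0&0=0 G2=G1=0 G3=G1=0 -> 0000
State from step 3 equals state from step 2 -> cycle length 1

Answer: 1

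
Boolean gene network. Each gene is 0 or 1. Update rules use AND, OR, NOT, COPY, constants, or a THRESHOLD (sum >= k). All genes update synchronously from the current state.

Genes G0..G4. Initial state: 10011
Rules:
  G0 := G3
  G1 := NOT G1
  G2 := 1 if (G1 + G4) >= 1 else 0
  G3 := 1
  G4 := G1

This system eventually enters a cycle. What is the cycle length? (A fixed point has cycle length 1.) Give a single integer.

Answer: 2

Derivation:
Step 0: 10011
Step 1: G0=G3=1 G1=NOT G1=NOT 0=1 G2=(0+1>=1)=1 G3=1(const) G4=G1=0 -> 11110
Step 2: G0=G3=1 G1=NOT G1=NOT 1=0 G2=(1+0>=1)=1 G3=1(const) G4=G1=1 -> 10111
Step 3: G0=G3=1 G1=NOT G1=NOT 0=1 G2=(0+1>=1)=1 G3=1(const) G4=G1=0 -> 11110
State from step 3 equals state from step 1 -> cycle length 2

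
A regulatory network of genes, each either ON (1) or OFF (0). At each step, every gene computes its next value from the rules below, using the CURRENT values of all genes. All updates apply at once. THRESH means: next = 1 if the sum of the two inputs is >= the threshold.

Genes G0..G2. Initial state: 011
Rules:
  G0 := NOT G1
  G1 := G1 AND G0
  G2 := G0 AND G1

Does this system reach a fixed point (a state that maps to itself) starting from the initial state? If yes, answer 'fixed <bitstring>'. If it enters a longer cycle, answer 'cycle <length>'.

Answer: fixed 100

Derivation:
Step 0: 011
Step 1: G0=NOT G1=NOT 1=0 G1=G1&G0=1&0=0 G2=G0&G1=0&1=0 -> 000
Step 2: G0=NOT G1=NOT 0=1 G1=G1&G0=0&0=0 G2=G0&G1=0&0=0 -> 100
Step 3: G0=NOT G1=NOT 0=1 G1=G1&G0=0&1=0 G2=G0&G1=1&0=0 -> 100
Fixed point reached at step 2: 100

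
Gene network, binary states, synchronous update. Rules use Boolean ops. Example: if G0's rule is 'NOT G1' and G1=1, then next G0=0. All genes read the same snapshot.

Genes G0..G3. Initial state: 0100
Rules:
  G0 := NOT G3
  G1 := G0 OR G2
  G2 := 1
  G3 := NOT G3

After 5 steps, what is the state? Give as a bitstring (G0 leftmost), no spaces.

Step 1: G0=NOT G3=NOT 0=1 G1=G0|G2=0|0=0 G2=1(const) G3=NOT G3=NOT 0=1 -> 1011
Step 2: G0=NOT G3=NOT 1=0 G1=G0|G2=1|1=1 G2=1(const) G3=NOT G3=NOT 1=0 -> 0110
Step 3: G0=NOT G3=NOT 0=1 G1=G0|G2=0|1=1 G2=1(const) G3=NOT G3=NOT 0=1 -> 1111
Step 4: G0=NOT G3=NOT 1=0 G1=G0|G2=1|1=1 G2=1(const) G3=NOT G3=NOT 1=0 -> 0110
Step 5: G0=NOT G3=NOT 0=1 G1=G0|G2=0|1=1 G2=1(const) G3=NOT G3=NOT 0=1 -> 1111

1111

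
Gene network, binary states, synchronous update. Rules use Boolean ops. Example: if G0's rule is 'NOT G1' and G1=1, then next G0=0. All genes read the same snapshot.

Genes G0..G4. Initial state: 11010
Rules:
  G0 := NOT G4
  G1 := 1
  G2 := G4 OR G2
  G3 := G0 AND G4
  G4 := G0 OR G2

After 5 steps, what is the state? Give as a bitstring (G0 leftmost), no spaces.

Step 1: G0=NOT G4=NOT 0=1 G1=1(const) G2=G4|G2=0|0=0 G3=G0&G4=1&0=0 G4=G0|G2=1|0=1 -> 11001
Step 2: G0=NOT G4=NOT 1=0 G1=1(const) G2=G4|G2=1|0=1 G3=G0&G4=1&1=1 G4=G0|G2=1|0=1 -> 01111
Step 3: G0=NOT G4=NOT 1=0 G1=1(const) G2=G4|G2=1|1=1 G3=G0&G4=0&1=0 G4=G0|G2=0|1=1 -> 01101
Step 4: G0=NOT G4=NOT 1=0 G1=1(const) G2=G4|G2=1|1=1 G3=G0&G4=0&1=0 G4=G0|G2=0|1=1 -> 01101
Step 5: G0=NOT G4=NOT 1=0 G1=1(const) G2=G4|G2=1|1=1 G3=G0&G4=0&1=0 G4=G0|G2=0|1=1 -> 01101

01101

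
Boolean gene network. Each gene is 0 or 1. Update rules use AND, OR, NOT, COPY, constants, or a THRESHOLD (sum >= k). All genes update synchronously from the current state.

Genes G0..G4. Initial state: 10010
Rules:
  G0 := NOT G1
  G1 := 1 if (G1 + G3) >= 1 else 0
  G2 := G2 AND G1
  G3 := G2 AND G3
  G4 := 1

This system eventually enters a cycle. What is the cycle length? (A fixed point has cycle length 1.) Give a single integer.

Answer: 1

Derivation:
Step 0: 10010
Step 1: G0=NOT G1=NOT 0=1 G1=(0+1>=1)=1 G2=G2&G1=0&0=0 G3=G2&G3=0&1=0 G4=1(const) -> 11001
Step 2: G0=NOT G1=NOT 1=0 G1=(1+0>=1)=1 G2=G2&G1=0&1=0 G3=G2&G3=0&0=0 G4=1(const) -> 01001
Step 3: G0=NOT G1=NOT 1=0 G1=(1+0>=1)=1 G2=G2&G1=0&1=0 G3=G2&G3=0&0=0 G4=1(const) -> 01001
State from step 3 equals state from step 2 -> cycle length 1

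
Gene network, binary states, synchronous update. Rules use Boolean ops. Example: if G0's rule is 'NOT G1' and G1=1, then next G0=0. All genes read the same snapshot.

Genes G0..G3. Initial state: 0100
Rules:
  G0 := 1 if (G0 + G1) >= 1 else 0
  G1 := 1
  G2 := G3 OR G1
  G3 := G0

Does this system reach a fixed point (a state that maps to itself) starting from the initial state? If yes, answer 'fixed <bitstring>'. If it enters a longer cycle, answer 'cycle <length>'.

Answer: fixed 1111

Derivation:
Step 0: 0100
Step 1: G0=(0+1>=1)=1 G1=1(const) G2=G3|G1=0|1=1 G3=G0=0 -> 1110
Step 2: G0=(1+1>=1)=1 G1=1(const) G2=G3|G1=0|1=1 G3=G0=1 -> 1111
Step 3: G0=(1+1>=1)=1 G1=1(const) G2=G3|G1=1|1=1 G3=G0=1 -> 1111
Fixed point reached at step 2: 1111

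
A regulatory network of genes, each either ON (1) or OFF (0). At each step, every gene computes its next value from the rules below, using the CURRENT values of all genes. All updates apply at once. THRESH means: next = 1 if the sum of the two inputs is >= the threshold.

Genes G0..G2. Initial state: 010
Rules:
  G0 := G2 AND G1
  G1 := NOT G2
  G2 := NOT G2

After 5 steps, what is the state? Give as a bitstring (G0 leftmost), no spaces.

Step 1: G0=G2&G1=0&1=0 G1=NOT G2=NOT 0=1 G2=NOT G2=NOT 0=1 -> 011
Step 2: G0=G2&G1=1&1=1 G1=NOT G2=NOT 1=0 G2=NOT G2=NOT 1=0 -> 100
Step 3: G0=G2&G1=0&0=0 G1=NOT G2=NOT 0=1 G2=NOT G2=NOT 0=1 -> 011
Step 4: G0=G2&G1=1&1=1 G1=NOT G2=NOT 1=0 G2=NOT G2=NOT 1=0 -> 100
Step 5: G0=G2&G1=0&0=0 G1=NOT G2=NOT 0=1 G2=NOT G2=NOT 0=1 -> 011

011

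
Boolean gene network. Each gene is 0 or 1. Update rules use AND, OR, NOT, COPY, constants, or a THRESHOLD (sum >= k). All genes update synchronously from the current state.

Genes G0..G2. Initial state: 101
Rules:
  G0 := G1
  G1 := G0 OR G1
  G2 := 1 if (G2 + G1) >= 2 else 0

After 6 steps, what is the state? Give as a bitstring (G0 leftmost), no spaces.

Step 1: G0=G1=0 G1=G0|G1=1|0=1 G2=(1+0>=2)=0 -> 010
Step 2: G0=G1=1 G1=G0|G1=0|1=1 G2=(0+1>=2)=0 -> 110
Step 3: G0=G1=1 G1=G0|G1=1|1=1 G2=(0+1>=2)=0 -> 110
Step 4: G0=G1=1 G1=G0|G1=1|1=1 G2=(0+1>=2)=0 -> 110
Step 5: G0=G1=1 G1=G0|G1=1|1=1 G2=(0+1>=2)=0 -> 110
Step 6: G0=G1=1 G1=G0|G1=1|1=1 G2=(0+1>=2)=0 -> 110

110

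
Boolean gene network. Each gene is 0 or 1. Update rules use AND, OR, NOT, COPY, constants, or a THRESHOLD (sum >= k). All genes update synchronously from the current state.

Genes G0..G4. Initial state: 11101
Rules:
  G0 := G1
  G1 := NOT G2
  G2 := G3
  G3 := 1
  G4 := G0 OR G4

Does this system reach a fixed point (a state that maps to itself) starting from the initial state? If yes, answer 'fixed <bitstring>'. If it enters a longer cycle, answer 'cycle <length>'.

Answer: fixed 00111

Derivation:
Step 0: 11101
Step 1: G0=G1=1 G1=NOT G2=NOT 1=0 G2=G3=0 G3=1(const) G4=G0|G4=1|1=1 -> 10011
Step 2: G0=G1=0 G1=NOT G2=NOT 0=1 G2=G3=1 G3=1(const) G4=G0|G4=1|1=1 -> 01111
Step 3: G0=G1=1 G1=NOT G2=NOT 1=0 G2=G3=1 G3=1(const) G4=G0|G4=0|1=1 -> 10111
Step 4: G0=G1=0 G1=NOT G2=NOT 1=0 G2=G3=1 G3=1(const) G4=G0|G4=1|1=1 -> 00111
Step 5: G0=G1=0 G1=NOT G2=NOT 1=0 G2=G3=1 G3=1(const) G4=G0|G4=0|1=1 -> 00111
Fixed point reached at step 4: 00111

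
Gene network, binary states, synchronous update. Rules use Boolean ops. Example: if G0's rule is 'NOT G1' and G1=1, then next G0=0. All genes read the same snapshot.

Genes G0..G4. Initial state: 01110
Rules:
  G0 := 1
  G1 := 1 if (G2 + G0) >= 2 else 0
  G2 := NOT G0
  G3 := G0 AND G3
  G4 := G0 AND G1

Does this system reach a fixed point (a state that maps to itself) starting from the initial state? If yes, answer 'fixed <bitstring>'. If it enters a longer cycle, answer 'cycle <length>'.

Answer: fixed 10000

Derivation:
Step 0: 01110
Step 1: G0=1(const) G1=(1+0>=2)=0 G2=NOT G0=NOT 0=1 G3=G0&G3=0&1=0 G4=G0&G1=0&1=0 -> 10100
Step 2: G0=1(const) G1=(1+1>=2)=1 G2=NOT G0=NOT 1=0 G3=G0&G3=1&0=0 G4=G0&G1=1&0=0 -> 11000
Step 3: G0=1(const) G1=(0+1>=2)=0 G2=NOT G0=NOT 1=0 G3=G0&G3=1&0=0 G4=G0&G1=1&1=1 -> 10001
Step 4: G0=1(const) G1=(0+1>=2)=0 G2=NOT G0=NOT 1=0 G3=G0&G3=1&0=0 G4=G0&G1=1&0=0 -> 10000
Step 5: G0=1(const) G1=(0+1>=2)=0 G2=NOT G0=NOT 1=0 G3=G0&G3=1&0=0 G4=G0&G1=1&0=0 -> 10000
Fixed point reached at step 4: 10000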